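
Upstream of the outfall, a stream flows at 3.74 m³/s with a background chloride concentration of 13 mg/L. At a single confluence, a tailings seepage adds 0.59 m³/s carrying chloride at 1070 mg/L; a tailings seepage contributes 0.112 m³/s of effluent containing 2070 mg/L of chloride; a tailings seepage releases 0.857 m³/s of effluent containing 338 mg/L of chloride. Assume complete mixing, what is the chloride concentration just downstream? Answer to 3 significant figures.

Mixed concentration C = ΣQC/ΣQ = (3.740·13.00 + 0.5900·1070 + 0.1120·2070 + 0.8570·338.0) / 5.299 = 1201/5.299 = 226.7 mg/L.

227 mg/L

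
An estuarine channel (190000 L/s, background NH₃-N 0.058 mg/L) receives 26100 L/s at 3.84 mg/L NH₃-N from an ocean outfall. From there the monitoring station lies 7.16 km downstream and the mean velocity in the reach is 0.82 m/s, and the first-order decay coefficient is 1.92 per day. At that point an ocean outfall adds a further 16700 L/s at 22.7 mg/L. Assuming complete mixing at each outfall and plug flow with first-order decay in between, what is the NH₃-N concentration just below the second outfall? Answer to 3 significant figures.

2.02 mg/L

After mixing, C = (190000·0.05800 + 26100·3.840) / 216100 = 111200/216100 = 0.5148 mg/L; combined flow 216100 L/s.
Travel time t = 7.16·1000 / 0.82 = 8732 s = 2.425 h.
After decay, C = 0.5148 × e^(−kt) = 0.5148 × 0.8236 = 0.4240 mg/L.
Second outfall: C = (216100·0.4240 + 16700·22.70)/232800 = 2.022 mg/L.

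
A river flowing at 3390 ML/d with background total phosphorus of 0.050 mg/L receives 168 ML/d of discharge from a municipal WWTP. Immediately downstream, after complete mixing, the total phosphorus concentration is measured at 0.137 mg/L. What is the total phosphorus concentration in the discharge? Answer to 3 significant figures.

1.89 mg/L

Mass balance: 3390·0.05000 + 168.0·Cₑ = 3558·0.1370
→ Cₑ = (3558·0.1370 − 3390·0.05000) / 168.0 = 1.893 mg/L.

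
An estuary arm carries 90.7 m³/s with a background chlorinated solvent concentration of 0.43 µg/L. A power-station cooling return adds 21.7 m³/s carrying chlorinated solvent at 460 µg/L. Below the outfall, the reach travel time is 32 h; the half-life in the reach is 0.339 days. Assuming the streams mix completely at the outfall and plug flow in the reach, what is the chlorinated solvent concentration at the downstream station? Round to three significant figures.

Conservation of mass: C = (90.70·0.4300 + 21.70·460.0) / 112.4 = 10020/112.4 = 89.15 µg/L.
Half-life 0.339 d → k = ln 2 / 0.339 = 2.045 d⁻¹.
Decay over the reach: 89.15·exp(−kt) = 89.15·0.06546 = 5.837 µg/L.

5.84 µg/L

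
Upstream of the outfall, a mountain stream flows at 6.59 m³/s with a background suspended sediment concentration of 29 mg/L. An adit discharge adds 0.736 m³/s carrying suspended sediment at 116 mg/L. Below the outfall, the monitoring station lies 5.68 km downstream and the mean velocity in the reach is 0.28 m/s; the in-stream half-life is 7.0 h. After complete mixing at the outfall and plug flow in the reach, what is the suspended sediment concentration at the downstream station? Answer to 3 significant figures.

Conservation of mass: C = (6.590·29.00 + 0.7360·116.0) / 7.326 = 276.5/7.326 = 37.74 mg/L.
Travel time t = 5.68·1000 / 0.28 = 20290 s = 5.635 h.
Half-life 7.0 h → k = ln 2 / 7.0 = 0.09902 h⁻¹ = 2.377 d⁻¹.
First-order decay: C = 37.74·exp(−k·t) = 37.74·0.5724 = 21.60 mg/L.

21.6 mg/L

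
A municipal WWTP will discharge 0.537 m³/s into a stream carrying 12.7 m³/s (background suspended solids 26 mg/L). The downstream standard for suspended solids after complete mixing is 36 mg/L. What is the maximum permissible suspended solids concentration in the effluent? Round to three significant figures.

272 mg/L

At the limit, (Qr·Cr + Qe·Cₑ)/(Qr + Qe) = 36:
Cₑ = (13.24·36 − 12.70·26.00) / 0.5370 = 272.5 mg/L.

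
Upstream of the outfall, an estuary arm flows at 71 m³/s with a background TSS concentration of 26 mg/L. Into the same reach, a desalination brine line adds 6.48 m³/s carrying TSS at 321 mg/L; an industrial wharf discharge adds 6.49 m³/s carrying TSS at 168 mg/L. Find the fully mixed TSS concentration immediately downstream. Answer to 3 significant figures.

59.7 mg/L

Mixed concentration C = ΣQC/ΣQ = (71.00·26.00 + 6.480·321.0 + 6.490·168.0) / 83.97 = 5016/83.97 = 59.74 mg/L.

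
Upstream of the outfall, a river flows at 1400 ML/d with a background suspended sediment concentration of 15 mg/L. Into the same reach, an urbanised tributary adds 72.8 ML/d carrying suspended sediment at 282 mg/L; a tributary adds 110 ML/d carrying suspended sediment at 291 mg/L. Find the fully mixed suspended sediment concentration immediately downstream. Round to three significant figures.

46.5 mg/L

Mass balance: C = (1400·15.00 + 72.80·282.0 + 110.0·291.0) / 1583 = 73540/1583 = 46.46 mg/L.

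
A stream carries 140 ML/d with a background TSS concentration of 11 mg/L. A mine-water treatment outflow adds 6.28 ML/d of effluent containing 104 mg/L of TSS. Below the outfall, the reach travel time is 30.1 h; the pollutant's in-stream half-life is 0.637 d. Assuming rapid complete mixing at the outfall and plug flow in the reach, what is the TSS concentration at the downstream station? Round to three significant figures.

Mixed concentration C = ΣQC/ΣQ = (140.0·11.00 + 6.280·104.0) / 146.3 = 2193/146.3 = 14.99 mg/L.
Half-life 0.637 d → k = ln 2 / 0.637 = 1.088 d⁻¹.
Decay over the reach: 14.99·exp(−kt) = 14.99·0.2555 = 3.830 mg/L.

3.83 mg/L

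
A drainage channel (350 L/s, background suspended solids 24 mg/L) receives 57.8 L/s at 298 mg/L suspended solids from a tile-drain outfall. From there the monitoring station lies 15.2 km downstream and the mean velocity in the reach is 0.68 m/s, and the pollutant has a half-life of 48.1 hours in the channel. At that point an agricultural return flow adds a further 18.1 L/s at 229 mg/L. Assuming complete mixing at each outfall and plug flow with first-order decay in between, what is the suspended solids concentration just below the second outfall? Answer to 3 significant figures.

64.7 mg/L

After mixing, C = (350.0·24.00 + 57.80·298.0) / 407.8 = 25620/407.8 = 62.84 mg/L; combined flow 407.8 L/s.
Travel time t = 15.2·1000 / 0.68 = 22350 s = 6.209 h.
Half-life 48.1 h → k = ln 2 / 48.1 = 0.01441 h⁻¹ = 0.3459 d⁻¹.
First-order decay: C = 62.84·exp(−k·t) = 62.84·0.9144 = 57.46 mg/L.
Second outfall: C = (407.8·57.46 + 18.10·229.0)/425.9 = 64.75 mg/L.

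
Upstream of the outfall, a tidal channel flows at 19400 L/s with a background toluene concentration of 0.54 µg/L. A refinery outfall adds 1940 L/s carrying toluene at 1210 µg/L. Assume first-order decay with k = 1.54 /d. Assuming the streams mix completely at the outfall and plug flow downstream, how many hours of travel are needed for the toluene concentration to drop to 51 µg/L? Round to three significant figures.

12.0 h

After mixing, C = (19400·0.5400 + 1940·1210) / 21340 = 2358000/21340 = 110.5 µg/L.
110.5·exp(−k·t) = 51 → t = ln(110.5/51)/k = 43370 s = 12.05 h.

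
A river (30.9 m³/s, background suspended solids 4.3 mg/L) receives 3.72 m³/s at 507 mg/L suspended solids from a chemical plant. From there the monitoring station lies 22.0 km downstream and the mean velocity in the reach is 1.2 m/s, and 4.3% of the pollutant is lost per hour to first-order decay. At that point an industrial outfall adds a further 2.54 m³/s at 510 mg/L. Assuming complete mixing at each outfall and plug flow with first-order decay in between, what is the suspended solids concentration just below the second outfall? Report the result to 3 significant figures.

78.3 mg/L

Mixed concentration C = ΣQC/ΣQ = (30.90·4.300 + 3.720·507.0) / 34.62 = 2019/34.62 = 58.32 mg/L; combined flow 34.62 m³/s.
Travel time t = 22.0·1000 / 1.2 = 18330 s = 5.093 h.
4.3%/h lost → k = −ln(1 − 0.043) = 0.04395 h⁻¹.
After decay, C = 58.32 × e^(−kt) = 58.32 × 0.7995 = 46.62 mg/L.
At the second outfall, C = (34.62·46.62 + 2.540·510.0) / (34.62 + 2.540) = 78.29 mg/L.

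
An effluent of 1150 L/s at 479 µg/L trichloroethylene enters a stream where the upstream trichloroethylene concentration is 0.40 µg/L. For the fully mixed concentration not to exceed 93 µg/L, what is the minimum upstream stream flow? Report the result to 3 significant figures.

Set C_mix = 93: (Q·0.4000 + 1150·479.0) / (Q + 1150) = 93
→ Q = 1150·(479.0 − 93)/(93 − 0.4000) = 4794 L/s.

4790 L/s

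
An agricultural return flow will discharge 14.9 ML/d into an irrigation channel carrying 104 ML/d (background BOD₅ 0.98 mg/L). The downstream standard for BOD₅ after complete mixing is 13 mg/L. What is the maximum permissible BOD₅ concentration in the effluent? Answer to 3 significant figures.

96.9 mg/L

At the limit, (Qr·Cr + Qe·Cₑ)/(Qr + Qe) = 13:
Cₑ = (118.9·13 − 104.0·0.9800) / 14.90 = 96.90 mg/L.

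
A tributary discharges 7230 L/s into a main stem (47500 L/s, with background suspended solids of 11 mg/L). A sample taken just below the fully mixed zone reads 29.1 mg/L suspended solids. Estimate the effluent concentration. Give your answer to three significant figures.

Mass balance: 47500·11.00 + 7230·Cₑ = 54730·29.10
→ Cₑ = (54730·29.10 − 47500·11.00) / 7230 = 148.0 mg/L.

148 mg/L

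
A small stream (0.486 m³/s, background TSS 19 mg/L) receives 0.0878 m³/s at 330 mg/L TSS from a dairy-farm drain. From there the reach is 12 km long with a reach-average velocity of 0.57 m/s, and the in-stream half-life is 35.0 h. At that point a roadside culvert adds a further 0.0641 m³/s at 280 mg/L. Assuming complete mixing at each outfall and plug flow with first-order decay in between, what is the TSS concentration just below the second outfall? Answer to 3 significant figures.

Mixed concentration C = ΣQC/ΣQ = (0.4860·19.00 + 0.08780·330.0) / 0.5738 = 38.21/0.5738 = 66.59 mg/L; combined flow 0.5738 m³/s.
Travel time t = 12·1000 / 0.57 = 21050 s = 5.848 h.
Half-life 35.0 h → k = ln 2 / 35.0 = 0.01980 h⁻¹ = 0.4753 d⁻¹.
First-order decay: C = 66.59·exp(−k·t) = 66.59·0.8906 = 59.31 mg/L.
Second outfall: C = (0.5738·59.31 + 0.06410·280.0)/0.6379 = 81.48 mg/L.

81.5 mg/L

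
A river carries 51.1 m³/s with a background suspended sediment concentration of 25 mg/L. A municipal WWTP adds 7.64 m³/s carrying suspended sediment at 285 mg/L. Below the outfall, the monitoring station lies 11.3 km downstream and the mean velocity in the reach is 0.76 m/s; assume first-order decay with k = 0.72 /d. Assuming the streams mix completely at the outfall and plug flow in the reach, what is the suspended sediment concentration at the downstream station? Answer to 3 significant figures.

52.0 mg/L

Conservation of mass: C = (51.10·25.00 + 7.640·285.0) / 58.74 = 3455/58.74 = 58.82 mg/L.
Travel time t = 11.3·1000 / 0.76 = 14870 s = 4.130 h.
Applying C = C₀e^(−kt): 58.82 × 0.8835 = 51.96 mg/L.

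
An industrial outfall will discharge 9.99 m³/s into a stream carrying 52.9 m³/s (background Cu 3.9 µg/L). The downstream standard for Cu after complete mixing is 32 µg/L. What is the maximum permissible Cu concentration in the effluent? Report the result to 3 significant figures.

181 µg/L

At the limit, (Qr·Cr + Qe·Cₑ)/(Qr + Qe) = 32:
Cₑ = (62.89·32 − 52.90·3.900) / 9.990 = 180.8 µg/L.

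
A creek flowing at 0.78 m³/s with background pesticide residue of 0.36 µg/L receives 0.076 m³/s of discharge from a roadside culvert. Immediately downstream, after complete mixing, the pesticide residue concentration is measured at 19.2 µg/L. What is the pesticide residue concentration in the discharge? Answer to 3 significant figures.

Mass balance: 0.7800·0.3600 + 0.07600·Cₑ = 0.8560·19.20
→ Cₑ = (0.8560·19.20 − 0.7800·0.3600) / 0.07600 = 212.6 µg/L.

213 µg/L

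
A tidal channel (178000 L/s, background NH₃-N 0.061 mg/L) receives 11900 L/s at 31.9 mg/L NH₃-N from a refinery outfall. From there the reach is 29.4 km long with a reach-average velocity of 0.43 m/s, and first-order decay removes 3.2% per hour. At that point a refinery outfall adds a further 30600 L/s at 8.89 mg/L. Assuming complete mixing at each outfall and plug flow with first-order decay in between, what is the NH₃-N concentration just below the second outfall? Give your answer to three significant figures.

Mixed concentration C = ΣQC/ΣQ = (178000·0.06100 + 11900·31.90) / 189900 = 390500/189900 = 2.056 mg/L; combined flow 189900 L/s.
Travel time t = 29.4·1000 / 0.43 = 68370 s = 18.99 h.
3.2%/h lost → k = −ln(1 − 0.032) = 0.03252 h⁻¹.
First-order decay: C = 2.056·exp(−k·t) = 2.056·0.5392 = 1.109 mg/L.
At the second outfall, C = (189900·1.109 + 30600·8.890) / (189900 + 30600) = 2.189 mg/L.

2.19 mg/L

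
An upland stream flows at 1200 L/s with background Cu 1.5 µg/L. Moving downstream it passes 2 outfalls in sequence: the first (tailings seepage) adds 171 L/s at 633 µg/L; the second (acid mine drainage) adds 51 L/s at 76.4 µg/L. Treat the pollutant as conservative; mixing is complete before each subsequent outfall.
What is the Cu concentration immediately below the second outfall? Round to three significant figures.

After outfall 1: Q = 1200 + 171.0 = 1371 L/s; C = (1200·1.500 + 171.0·633.0)/1371 = 80.26 µg/L.
After outfall 2: Q = 1371 + 51.00 = 1422 L/s; C = (1371·80.26 + 51.00·76.40)/1422 = 80.13 µg/L.

80.1 µg/L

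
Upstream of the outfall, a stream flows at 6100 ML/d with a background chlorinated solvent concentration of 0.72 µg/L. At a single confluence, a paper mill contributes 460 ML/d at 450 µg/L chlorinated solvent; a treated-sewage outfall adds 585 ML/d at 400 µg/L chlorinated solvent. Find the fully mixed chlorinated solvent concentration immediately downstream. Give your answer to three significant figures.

Conservation of mass: C = (6100·0.7200 + 460.0·450.0 + 585.0·400.0) / 7145 = 445400/7145 = 62.34 µg/L.

62.3 µg/L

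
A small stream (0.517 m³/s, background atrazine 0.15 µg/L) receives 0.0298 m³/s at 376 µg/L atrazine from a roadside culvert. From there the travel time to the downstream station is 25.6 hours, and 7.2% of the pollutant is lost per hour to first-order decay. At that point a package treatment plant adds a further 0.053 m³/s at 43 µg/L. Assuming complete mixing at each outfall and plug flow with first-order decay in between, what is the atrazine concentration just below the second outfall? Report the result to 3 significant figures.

6.58 µg/L

Mixed concentration C = ΣQC/ΣQ = (0.5170·0.1500 + 0.02980·376.0) / 0.5468 = 11.28/0.5468 = 20.63 µg/L; combined flow 0.5468 m³/s.
7.2%/h lost → k = −ln(1 − 0.072) = 0.07472 h⁻¹.
After decay, C = 20.63 × e^(−kt) = 20.63 × 0.1476 = 3.046 µg/L.
Second outfall: C = (0.5468·3.046 + 0.05300·43.00)/0.5998 = 6.577 µg/L.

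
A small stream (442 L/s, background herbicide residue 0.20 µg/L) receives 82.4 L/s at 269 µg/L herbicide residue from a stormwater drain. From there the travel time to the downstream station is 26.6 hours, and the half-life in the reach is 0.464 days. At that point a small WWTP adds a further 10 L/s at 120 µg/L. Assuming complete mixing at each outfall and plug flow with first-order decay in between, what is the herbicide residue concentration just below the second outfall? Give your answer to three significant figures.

10.2 µg/L

Mixed concentration C = ΣQC/ΣQ = (442.0·0.2000 + 82.40·269.0) / 524.4 = 22250/524.4 = 42.44 µg/L; combined flow 524.4 L/s.
Half-life 0.464 d → k = ln 2 / 0.464 = 1.494 d⁻¹.
Applying C = C₀e^(−kt): 42.44 × 0.1910 = 8.104 µg/L.
At the second outfall, C = (524.4·8.104 + 10.00·120.0) / (524.4 + 10.00) = 10.20 µg/L.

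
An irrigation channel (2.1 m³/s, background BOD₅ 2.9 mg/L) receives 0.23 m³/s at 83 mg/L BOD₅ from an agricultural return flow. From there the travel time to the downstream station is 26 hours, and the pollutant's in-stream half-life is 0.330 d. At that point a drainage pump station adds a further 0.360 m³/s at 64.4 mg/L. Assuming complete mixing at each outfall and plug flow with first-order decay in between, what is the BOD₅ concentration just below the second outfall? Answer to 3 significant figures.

9.58 mg/L

Conservation of mass: C = (2.100·2.900 + 0.2300·83.00) / 2.330 = 25.18/2.330 = 10.81 mg/L; combined flow 2.330 m³/s.
Half-life 0.330 d → k = ln 2 / 0.330 = 2.100 d⁻¹.
After decay, C = 10.81 × e^(−kt) = 10.81 × 0.1027 = 1.110 mg/L.
Second outfall: C = (2.330·1.110 + 0.3600·64.40)/2.690 = 9.580 mg/L.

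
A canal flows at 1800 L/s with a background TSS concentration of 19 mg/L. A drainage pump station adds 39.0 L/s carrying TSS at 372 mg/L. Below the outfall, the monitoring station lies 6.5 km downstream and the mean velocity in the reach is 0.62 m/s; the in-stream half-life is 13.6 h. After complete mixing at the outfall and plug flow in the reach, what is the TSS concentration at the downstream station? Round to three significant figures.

Mixed concentration C = ΣQC/ΣQ = (1800·19.00 + 39.00·372.0) / 1839 = 48710/1839 = 26.49 mg/L.
Travel time t = 6.5·1000 / 0.62 = 10480 s = 2.912 h.
Half-life 13.6 h → k = ln 2 / 13.6 = 0.05097 h⁻¹ = 1.223 d⁻¹.
After decay, C = 26.49 × e^(−kt) = 26.49 × 0.8621 = 22.83 mg/L.

22.8 mg/L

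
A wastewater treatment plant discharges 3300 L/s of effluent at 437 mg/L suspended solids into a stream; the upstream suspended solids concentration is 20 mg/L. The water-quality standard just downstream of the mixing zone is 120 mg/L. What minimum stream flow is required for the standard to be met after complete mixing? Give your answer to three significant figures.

Set C_mix = 120: (Q·20.00 + 3300·437.0) / (Q + 3300) = 120
→ Q = 3300·(437.0 − 120)/(120 − 20.00) = 10460 L/s.

10500 L/s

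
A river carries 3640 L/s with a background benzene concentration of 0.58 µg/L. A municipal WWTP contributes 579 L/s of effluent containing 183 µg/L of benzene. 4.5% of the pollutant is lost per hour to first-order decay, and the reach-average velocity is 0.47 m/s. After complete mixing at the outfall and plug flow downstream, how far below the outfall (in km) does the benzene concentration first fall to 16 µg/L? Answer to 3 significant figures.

17.3 km

Conservation of mass: C = (3640·0.5800 + 579.0·183.0) / 4219 = 108100/4219 = 25.61 µg/L.
4.5%/h lost → k = −ln(1 − 0.045) = 0.04604 h⁻¹.
Set 25.61·exp(−k·t) = 16 → t = ln(25.61/16)/k = 36790 s = 10.22 h.
Distance = v·t = 0.47·36790 = 17290 m = 17.29 km.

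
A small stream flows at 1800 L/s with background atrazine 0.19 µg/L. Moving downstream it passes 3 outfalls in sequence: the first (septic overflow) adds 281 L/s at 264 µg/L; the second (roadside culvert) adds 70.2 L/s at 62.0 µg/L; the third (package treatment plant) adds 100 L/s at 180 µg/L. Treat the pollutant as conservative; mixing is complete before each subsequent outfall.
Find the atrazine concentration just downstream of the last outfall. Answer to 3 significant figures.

43.0 µg/L

After outfall 1: Q = 1800 + 281.0 = 2081 L/s; C = (1800·0.1900 + 281.0·264.0)/2081 = 35.81 µg/L.
After outfall 2: Q = 2081 + 70.20 = 2151 L/s; C = (2081·35.81 + 70.20·62.00)/2151 = 36.67 µg/L.
After outfall 3: Q = 2151 + 100.0 = 2251 L/s; C = (2151·36.67 + 100.0·180.0)/2251 = 43.03 µg/L.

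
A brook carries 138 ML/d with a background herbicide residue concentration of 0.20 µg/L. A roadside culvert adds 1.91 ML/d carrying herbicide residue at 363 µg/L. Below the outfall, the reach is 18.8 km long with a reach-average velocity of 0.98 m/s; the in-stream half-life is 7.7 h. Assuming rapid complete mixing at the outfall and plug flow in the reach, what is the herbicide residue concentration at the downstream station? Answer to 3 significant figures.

Flow-weighted average: C = (138.0·0.2000 + 1.910·363.0) / 139.9 = 720.9/139.9 = 5.153 µg/L.
Travel time t = 18.8·1000 / 0.98 = 19180 s = 5.329 h.
Half-life 7.7 h → k = ln 2 / 7.7 = 0.09002 h⁻¹ = 2.160 d⁻¹.
First-order decay: C = 5.153·exp(−k·t) = 5.153·0.6190 = 3.189 µg/L.

3.19 µg/L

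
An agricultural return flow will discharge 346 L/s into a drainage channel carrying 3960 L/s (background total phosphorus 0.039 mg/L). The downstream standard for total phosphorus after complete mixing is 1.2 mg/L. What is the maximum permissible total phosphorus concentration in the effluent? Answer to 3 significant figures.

14.5 mg/L

At the limit, (Qr·Cr + Qe·Cₑ)/(Qr + Qe) = 1.2:
Cₑ = (4306·1.2 − 3960·0.03900) / 346.0 = 14.49 mg/L.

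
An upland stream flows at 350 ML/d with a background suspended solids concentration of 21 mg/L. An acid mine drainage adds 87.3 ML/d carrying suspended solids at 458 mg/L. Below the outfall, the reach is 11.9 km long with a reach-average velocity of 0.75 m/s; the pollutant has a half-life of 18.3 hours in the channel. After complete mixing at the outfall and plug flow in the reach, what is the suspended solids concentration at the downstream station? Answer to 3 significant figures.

91.6 mg/L

Mass balance: C = (350.0·21.00 + 87.30·458.0) / 437.3 = 47330/437.3 = 108.2 mg/L.
Travel time t = 11.9·1000 / 0.75 = 15870 s = 4.407 h.
Half-life 18.3 h → k = ln 2 / 18.3 = 0.03788 h⁻¹ = 0.9090 d⁻¹.
Decay over the reach: 108.2·exp(−kt) = 108.2·0.8463 = 91.60 mg/L.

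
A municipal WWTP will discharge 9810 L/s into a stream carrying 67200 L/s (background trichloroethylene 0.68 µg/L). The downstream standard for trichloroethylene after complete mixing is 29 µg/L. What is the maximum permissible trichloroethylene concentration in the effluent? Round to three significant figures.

223 µg/L

At the limit, (Qr·Cr + Qe·Cₑ)/(Qr + Qe) = 29:
Cₑ = (77010·29 − 67200·0.6800) / 9810 = 223.0 µg/L.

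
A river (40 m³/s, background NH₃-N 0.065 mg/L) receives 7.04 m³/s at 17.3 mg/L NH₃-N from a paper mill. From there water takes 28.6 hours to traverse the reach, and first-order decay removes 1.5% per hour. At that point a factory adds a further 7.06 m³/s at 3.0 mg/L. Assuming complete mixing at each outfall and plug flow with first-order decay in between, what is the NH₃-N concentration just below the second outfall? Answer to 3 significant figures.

1.88 mg/L

Mixed concentration C = ΣQC/ΣQ = (40.00·0.06500 + 7.040·17.30) / 47.04 = 124.4/47.04 = 2.644 mg/L; combined flow 47.04 m³/s.
1.5%/h lost → k = −ln(1 − 0.015) = 0.01511 h⁻¹.
Decay over the reach: 2.644·exp(−kt) = 2.644·0.6490 = 1.716 mg/L.
Second outfall: C = (47.04·1.716 + 7.060·3.000)/54.10 = 1.884 mg/L.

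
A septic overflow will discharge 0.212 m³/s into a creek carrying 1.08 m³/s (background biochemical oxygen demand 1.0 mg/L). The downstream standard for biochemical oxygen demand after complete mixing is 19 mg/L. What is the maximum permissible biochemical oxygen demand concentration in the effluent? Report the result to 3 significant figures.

At the limit, (Qr·Cr + Qe·Cₑ)/(Qr + Qe) = 19:
Cₑ = (1.292·19 − 1.080·1.000) / 0.2120 = 110.7 mg/L.

111 mg/L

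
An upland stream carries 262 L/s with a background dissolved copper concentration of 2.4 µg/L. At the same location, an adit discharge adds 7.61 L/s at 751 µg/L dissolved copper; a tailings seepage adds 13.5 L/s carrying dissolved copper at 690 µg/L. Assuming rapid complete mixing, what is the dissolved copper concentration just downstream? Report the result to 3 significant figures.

55.3 µg/L

Conservation of mass: C = (262.0·2.400 + 7.610·751.0 + 13.50·690.0) / 283.1 = 15660/283.1 = 55.31 µg/L.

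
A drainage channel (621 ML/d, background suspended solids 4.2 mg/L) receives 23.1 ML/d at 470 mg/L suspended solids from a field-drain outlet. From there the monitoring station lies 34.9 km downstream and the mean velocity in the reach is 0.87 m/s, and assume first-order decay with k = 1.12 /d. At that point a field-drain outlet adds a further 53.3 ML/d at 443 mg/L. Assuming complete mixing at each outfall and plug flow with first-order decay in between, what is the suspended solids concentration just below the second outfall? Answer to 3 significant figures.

45.3 mg/L

Flow-weighted average: C = (621.0·4.200 + 23.10·470.0) / 644.1 = 13470/644.1 = 20.91 mg/L; combined flow 644.1 ML/d.
Travel time t = 34.9·1000 / 0.87 = 40110 s = 11.14 h.
Applying C = C₀e^(−kt): 20.91 × 0.5945 = 12.43 mg/L.
At the second outfall, C = (644.1·12.43 + 53.30·443.0) / (644.1 + 53.30) = 45.34 mg/L.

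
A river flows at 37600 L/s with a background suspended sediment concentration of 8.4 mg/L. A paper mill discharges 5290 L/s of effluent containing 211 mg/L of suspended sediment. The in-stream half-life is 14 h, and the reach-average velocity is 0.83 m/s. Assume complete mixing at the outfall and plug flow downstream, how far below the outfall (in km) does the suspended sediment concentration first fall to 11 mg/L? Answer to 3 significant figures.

67.0 km

Mixed concentration C = ΣQC/ΣQ = (37600·8.400 + 5290·211.0) / 42890 = 1432000/42890 = 33.39 mg/L.
Half-life 14 h → k = ln 2 / 14 = 0.04951 h⁻¹ = 1.188 d⁻¹.
Set 33.39·exp(−k·t) = 11 → t = ln(33.39/11)/k = 80730 s = 22.43 h.
Distance = v·t = 0.83·80730 = 67010 m = 67.01 km.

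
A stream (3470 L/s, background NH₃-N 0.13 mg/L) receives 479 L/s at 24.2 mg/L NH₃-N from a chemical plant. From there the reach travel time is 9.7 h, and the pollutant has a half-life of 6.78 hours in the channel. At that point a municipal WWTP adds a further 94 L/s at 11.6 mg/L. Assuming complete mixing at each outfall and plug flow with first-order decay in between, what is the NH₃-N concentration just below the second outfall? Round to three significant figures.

Conservation of mass: C = (3470·0.1300 + 479.0·24.20) / 3949 = 12040/3949 = 3.050 mg/L; combined flow 3949 L/s.
Half-life 6.78 h → k = ln 2 / 6.78 = 0.1022 h⁻¹ = 2.454 d⁻¹.
Decay over the reach: 3.050·exp(−kt) = 3.050·0.3710 = 1.131 mg/L.
Second outfall: C = (3949·1.131 + 94.00·11.60)/4043 = 1.375 mg/L.

1.37 mg/L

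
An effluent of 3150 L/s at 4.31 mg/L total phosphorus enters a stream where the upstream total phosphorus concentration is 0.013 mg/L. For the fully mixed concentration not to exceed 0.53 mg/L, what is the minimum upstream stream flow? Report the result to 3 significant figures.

Set C_mix = 0.53: (Q·0.01300 + 3150·4.310) / (Q + 3150) = 0.53
→ Q = 3150·(4.310 − 0.53)/(0.53 − 0.01300) = 23030 L/s.

23000 L/s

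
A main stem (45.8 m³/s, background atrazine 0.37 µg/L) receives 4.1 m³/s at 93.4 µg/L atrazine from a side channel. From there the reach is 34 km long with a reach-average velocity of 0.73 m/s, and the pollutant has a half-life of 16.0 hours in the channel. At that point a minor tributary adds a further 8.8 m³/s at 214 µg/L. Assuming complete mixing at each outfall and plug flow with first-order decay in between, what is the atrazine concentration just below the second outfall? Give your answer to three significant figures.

After mixing, C = (45.80·0.3700 + 4.100·93.40) / 49.90 = 399.9/49.90 = 8.014 µg/L; combined flow 49.90 m³/s.
Travel time t = 34·1000 / 0.73 = 46580 s = 12.94 h.
Half-life 16.0 h → k = ln 2 / 16.0 = 0.04332 h⁻¹ = 1.040 d⁻¹.
Decay over the reach: 8.014·exp(−kt) = 8.014·0.5709 = 4.575 µg/L.
At the second outfall, C = (49.90·4.575 + 8.800·214.0) / (49.90 + 8.800) = 35.97 µg/L.

36.0 µg/L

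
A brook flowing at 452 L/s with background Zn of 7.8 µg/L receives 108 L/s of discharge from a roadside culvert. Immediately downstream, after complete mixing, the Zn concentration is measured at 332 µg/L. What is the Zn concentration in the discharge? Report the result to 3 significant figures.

Mass balance: 452.0·7.800 + 108.0·Cₑ = 560.0·332.0
→ Cₑ = (560.0·332.0 − 452.0·7.800) / 108.0 = 1689 µg/L.

1690 µg/L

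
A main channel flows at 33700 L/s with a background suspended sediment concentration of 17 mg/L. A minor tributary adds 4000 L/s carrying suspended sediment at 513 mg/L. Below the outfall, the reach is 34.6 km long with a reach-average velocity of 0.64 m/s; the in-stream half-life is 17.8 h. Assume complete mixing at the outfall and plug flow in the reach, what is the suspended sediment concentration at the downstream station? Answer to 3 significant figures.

38.8 mg/L

After mixing, C = (33700·17.00 + 4000·513.0) / 37700 = 2625000/37700 = 69.63 mg/L.
Travel time t = 34.6·1000 / 0.64 = 54060 s = 15.02 h.
Half-life 17.8 h → k = ln 2 / 17.8 = 0.03894 h⁻¹ = 0.9346 d⁻¹.
Decay over the reach: 69.63·exp(−kt) = 69.63·0.5572 = 38.80 mg/L.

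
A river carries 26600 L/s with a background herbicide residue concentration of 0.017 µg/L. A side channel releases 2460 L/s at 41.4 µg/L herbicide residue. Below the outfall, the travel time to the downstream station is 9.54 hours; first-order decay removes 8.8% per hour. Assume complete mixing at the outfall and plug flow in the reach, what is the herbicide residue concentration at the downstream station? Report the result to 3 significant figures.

Mass balance: C = (26600·0.01700 + 2460·41.40) / 29060 = 102300/29060 = 3.520 µg/L.
8.8%/h lost → k = −ln(1 − 0.088) = 0.09212 h⁻¹.
First-order decay: C = 3.520·exp(−k·t) = 3.520·0.4153 = 1.462 µg/L.

1.46 µg/L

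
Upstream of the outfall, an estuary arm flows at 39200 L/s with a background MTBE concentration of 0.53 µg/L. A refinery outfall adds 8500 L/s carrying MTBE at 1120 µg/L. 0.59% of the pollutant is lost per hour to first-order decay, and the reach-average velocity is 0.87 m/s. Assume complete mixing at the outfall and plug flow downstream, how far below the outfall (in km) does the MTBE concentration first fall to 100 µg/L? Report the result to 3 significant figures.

367 km

Conservation of mass: C = (39200·0.5300 + 8500·1120) / 47700 = 9541000/47700 = 200.0 µg/L.
0.59%/h lost → k = −ln(1 − 0.0059) = 0.005917 h⁻¹.
Set 200.0·exp(−k·t) = 100 → t = ln(200.0/100)/k = 421700 s = 117.1 h.
Distance = v·t = 0.87·421700 = 366900 m = 366.9 km.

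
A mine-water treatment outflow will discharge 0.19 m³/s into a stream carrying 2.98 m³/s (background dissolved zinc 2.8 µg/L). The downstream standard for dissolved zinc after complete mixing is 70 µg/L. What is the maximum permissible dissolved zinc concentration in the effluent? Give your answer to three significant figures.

At the limit, (Qr·Cr + Qe·Cₑ)/(Qr + Qe) = 70:
Cₑ = (3.170·70 − 2.980·2.800) / 0.1900 = 1124 µg/L.

1120 µg/L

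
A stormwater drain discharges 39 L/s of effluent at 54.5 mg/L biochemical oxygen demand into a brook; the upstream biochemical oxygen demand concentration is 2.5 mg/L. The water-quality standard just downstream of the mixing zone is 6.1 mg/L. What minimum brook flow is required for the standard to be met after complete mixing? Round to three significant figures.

Set C_mix = 6.1: (Q·2.500 + 39.00·54.50) / (Q + 39.00) = 6.1
→ Q = 39.00·(54.50 − 6.1)/(6.1 − 2.500) = 524.3 L/s.

524 L/s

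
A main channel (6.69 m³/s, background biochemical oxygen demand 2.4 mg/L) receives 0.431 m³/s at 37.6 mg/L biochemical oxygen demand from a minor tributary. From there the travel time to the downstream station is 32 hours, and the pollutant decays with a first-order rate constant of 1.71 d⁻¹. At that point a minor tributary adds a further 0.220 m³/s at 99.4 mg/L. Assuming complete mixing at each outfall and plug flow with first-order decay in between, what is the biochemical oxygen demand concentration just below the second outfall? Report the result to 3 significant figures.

3.43 mg/L

Conservation of mass: C = (6.690·2.400 + 0.4310·37.60) / 7.121 = 32.26/7.121 = 4.530 mg/L; combined flow 7.121 m³/s.
Decay over the reach: 4.530·exp(−kt) = 4.530·0.1023 = 0.4634 mg/L.
At the second outfall, C = (7.121·0.4634 + 0.2200·99.40) / (7.121 + 0.2200) = 3.428 mg/L.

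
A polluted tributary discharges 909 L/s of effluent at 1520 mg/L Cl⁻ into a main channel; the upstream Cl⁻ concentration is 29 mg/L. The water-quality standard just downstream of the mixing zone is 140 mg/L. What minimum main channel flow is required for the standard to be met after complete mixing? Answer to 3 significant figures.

Set C_mix = 140: (Q·29.00 + 909.0·1520) / (Q + 909.0) = 140
→ Q = 909.0·(1520 − 140)/(140 − 29.00) = 11300 L/s.

11300 L/s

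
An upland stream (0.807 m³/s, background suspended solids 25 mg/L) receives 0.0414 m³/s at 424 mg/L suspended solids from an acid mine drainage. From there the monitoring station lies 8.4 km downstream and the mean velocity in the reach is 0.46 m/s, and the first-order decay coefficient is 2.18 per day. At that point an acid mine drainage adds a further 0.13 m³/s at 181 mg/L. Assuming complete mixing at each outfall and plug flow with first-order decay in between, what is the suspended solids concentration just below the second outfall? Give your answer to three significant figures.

48.4 mg/L

Conservation of mass: C = (0.8070·25.00 + 0.04140·424.0) / 0.8484 = 37.73/0.8484 = 44.47 mg/L; combined flow 0.8484 m³/s.
Travel time t = 8.4·1000 / 0.46 = 18260 s = 5.072 h.
After decay, C = 44.47 × e^(−kt) = 44.47 × 0.6308 = 28.05 mg/L.
Second outfall: C = (0.8484·28.05 + 0.1300·181.0)/0.9784 = 48.37 mg/L.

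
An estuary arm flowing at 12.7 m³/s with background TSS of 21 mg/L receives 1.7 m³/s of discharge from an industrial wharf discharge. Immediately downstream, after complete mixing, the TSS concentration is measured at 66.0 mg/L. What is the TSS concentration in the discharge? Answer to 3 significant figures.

402 mg/L

Mass balance: 12.70·21.00 + 1.700·Cₑ = 14.40·66.00
→ Cₑ = (14.40·66.00 − 12.70·21.00) / 1.700 = 402.2 mg/L.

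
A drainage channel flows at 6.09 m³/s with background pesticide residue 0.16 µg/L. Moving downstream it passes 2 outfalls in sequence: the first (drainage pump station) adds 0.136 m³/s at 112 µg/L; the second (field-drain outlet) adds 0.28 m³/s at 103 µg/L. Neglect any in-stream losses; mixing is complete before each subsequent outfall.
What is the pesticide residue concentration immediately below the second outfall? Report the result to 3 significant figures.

6.92 µg/L

Outfall 1: combined Q = 6.226 m³/s; C = (6.090·0.1600 + 0.1360·112.0)/6.226 = 2.603 µg/L.
Outfall 2: combined Q = 6.506 m³/s; C = (6.226·2.603 + 0.2800·103.0)/6.506 = 6.924 µg/L.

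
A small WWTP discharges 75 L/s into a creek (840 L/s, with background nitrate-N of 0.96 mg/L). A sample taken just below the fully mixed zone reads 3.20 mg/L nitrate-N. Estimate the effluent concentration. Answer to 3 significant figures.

28.3 mg/L

Mass balance: 840.0·0.9600 + 75.00·Cₑ = 915.0·3.200
→ Cₑ = (915.0·3.200 − 840.0·0.9600) / 75.00 = 28.29 mg/L.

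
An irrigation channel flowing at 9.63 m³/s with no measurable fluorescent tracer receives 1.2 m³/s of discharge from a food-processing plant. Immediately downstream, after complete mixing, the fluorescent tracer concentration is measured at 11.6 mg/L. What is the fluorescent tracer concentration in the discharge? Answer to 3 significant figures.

Mass balance: 9.630·0 + 1.200·Cₑ = 10.83·11.60
→ Cₑ = (10.83·11.60 − 9.630·0) / 1.200 = 104.7 mg/L.

105 mg/L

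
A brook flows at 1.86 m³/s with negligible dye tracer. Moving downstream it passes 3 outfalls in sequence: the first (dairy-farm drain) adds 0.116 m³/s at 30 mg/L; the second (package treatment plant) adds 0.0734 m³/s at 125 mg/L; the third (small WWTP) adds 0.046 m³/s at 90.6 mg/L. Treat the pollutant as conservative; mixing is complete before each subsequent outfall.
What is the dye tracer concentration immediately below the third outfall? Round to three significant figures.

8.03 mg/L

Below outfall 1: Q → 1.976 m³/s, C = (1.860·0 + 0.1160·30.00)/1.976 = 1.761 mg/L.
Below outfall 2: Q → 2.049 m³/s, C = (1.976·1.761 + 0.07340·125.0)/2.049 = 6.175 mg/L.
Below outfall 3: Q → 2.095 m³/s, C = (2.049·6.175 + 0.04600·90.60)/2.095 = 8.028 mg/L.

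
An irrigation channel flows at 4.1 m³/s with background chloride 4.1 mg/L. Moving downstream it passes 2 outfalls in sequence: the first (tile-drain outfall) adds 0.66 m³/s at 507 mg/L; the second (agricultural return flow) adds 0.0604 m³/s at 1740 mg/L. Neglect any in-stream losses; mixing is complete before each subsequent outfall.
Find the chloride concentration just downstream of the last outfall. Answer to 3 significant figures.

94.7 mg/L

Below outfall 1: Q → 4.760 m³/s, C = (4.100·4.100 + 0.6600·507.0)/4.760 = 73.83 mg/L.
Below outfall 2: Q → 4.820 m³/s, C = (4.760·73.83 + 0.06040·1740)/4.820 = 94.71 mg/L.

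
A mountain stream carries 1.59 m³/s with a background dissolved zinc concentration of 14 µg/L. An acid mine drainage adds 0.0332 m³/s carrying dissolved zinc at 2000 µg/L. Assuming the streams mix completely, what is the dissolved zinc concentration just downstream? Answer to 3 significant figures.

Mixed concentration C = ΣQC/ΣQ = (1.590·14.00 + 0.03320·2000) / 1.623 = 88.66/1.623 = 54.62 µg/L.

54.6 µg/L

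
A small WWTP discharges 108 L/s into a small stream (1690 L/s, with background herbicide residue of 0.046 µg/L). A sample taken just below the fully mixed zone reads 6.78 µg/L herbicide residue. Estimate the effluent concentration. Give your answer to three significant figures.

Mass balance: 1690·0.04600 + 108.0·Cₑ = 1798·6.780
→ Cₑ = (1798·6.780 − 1690·0.04600) / 108.0 = 112.2 µg/L.

112 µg/L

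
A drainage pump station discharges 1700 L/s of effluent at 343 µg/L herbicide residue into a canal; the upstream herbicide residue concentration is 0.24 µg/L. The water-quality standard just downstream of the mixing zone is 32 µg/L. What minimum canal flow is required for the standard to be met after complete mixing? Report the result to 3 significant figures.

Set C_mix = 32: (Q·0.2400 + 1700·343.0) / (Q + 1700) = 32
→ Q = 1700·(343.0 − 32)/(32 − 0.2400) = 16650 L/s.

16600 L/s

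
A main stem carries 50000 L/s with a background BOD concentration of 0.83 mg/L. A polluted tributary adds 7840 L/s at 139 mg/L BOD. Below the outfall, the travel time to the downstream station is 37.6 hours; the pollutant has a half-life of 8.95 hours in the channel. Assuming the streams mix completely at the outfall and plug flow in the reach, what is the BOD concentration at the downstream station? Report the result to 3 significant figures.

1.06 mg/L

Mass balance: C = (50000·0.8300 + 7840·139.0) / 57840 = 1131000/57840 = 19.56 mg/L.
Half-life 8.95 h → k = ln 2 / 8.95 = 0.07745 h⁻¹ = 1.859 d⁻¹.
First-order decay: C = 19.56·exp(−k·t) = 19.56·0.05437 = 1.063 mg/L.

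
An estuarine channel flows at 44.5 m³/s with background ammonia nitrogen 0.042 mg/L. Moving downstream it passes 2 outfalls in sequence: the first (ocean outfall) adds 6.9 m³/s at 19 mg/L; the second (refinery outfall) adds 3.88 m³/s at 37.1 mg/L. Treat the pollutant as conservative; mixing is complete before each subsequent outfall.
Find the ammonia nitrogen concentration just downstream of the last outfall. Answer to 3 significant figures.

After outfall 1: Q = 44.50 + 6.900 = 51.40 m³/s; C = (44.50·0.04200 + 6.900·19.00)/51.40 = 2.587 mg/L.
After outfall 2: Q = 51.40 + 3.880 = 55.28 m³/s; C = (51.40·2.587 + 3.880·37.10)/55.28 = 5.009 mg/L.

5.01 mg/L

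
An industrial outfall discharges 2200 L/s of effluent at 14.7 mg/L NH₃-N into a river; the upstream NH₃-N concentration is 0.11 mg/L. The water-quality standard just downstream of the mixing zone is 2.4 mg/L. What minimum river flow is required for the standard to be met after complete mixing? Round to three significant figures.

Set C_mix = 2.4: (Q·0.1100 + 2200·14.70) / (Q + 2200) = 2.4
→ Q = 2200·(14.70 − 2.4)/(2.4 − 0.1100) = 11820 L/s.

11800 L/s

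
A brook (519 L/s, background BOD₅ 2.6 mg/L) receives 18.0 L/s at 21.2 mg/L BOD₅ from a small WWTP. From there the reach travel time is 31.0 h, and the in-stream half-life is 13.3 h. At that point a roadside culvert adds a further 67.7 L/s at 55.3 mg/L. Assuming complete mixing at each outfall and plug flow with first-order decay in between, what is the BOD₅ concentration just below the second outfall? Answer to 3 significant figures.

6.76 mg/L

Flow-weighted average: C = (519.0·2.600 + 18.00·21.20) / 537.0 = 1731/537.0 = 3.223 mg/L; combined flow 537.0 L/s.
Half-life 13.3 h → k = ln 2 / 13.3 = 0.05212 h⁻¹ = 1.251 d⁻¹.
Applying C = C₀e^(−kt): 3.223 × 0.1988 = 0.6407 mg/L.
Second outfall: C = (537.0·0.6407 + 67.70·55.30)/604.7 = 6.760 mg/L.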